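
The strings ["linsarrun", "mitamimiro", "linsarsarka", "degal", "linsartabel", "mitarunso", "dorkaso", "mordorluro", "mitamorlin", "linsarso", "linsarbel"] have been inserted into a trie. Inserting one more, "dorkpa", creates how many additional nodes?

2

The longest prefix of "dorkpa" already in the trie is "dork" (length 4).
So 6 − 4 = 2 new nodes.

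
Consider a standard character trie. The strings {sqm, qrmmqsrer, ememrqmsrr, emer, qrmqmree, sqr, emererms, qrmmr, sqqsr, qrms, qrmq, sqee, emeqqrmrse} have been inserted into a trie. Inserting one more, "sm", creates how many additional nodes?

1

The longest prefix of "sm" already in the trie is "s" (length 1).
New nodes needed: |"sm"| − 1 = 2 − 1 = 1.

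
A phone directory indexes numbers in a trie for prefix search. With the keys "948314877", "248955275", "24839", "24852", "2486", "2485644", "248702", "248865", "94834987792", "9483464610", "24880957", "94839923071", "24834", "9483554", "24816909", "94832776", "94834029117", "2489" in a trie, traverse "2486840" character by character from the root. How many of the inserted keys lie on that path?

1

Traverse "2486840" character by character; count nodes along the way that are marked as word ends.
Prefixes of the query that are stored words: "2486"
Count: 1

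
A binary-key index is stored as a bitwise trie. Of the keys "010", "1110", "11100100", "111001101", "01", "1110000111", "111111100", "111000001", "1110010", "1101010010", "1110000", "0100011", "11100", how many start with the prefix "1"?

Traverse to the node for "1", then collect every word in that subtree.
Words under "1": 1101010010, 1110, 11100, 1110000, 111000001, 1110000111, 1110010, 11100100, 111001101, 111111100
Count: 10

10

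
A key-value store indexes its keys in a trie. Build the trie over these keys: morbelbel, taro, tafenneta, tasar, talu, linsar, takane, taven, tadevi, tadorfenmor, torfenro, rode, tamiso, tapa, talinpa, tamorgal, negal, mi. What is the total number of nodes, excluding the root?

Insert word by word; a character creates a node only if that edge doesn't already exist:
  "morbelbel" → 9 new (m, o, r, b, e, l, b, e, l)
  "taro" → 4 new (t, a, r, o)
  "tafenneta" → prefix "ta" already present; 7 new (f, e, n, n, e, t, a)
  "tasar" → prefix "ta" already present; 3 new (s, a, r)
  "talu" → prefix "ta" already present; 2 new (l, u)
  "linsar" → 6 new (l, i, n, s, a, r)
  "takane" → prefix "ta" already present; 4 new (k, a, n, e)
  "taven" → prefix "ta" already present; 3 new (v, e, n)
  "tadevi" → prefix "ta" already present; 4 new (d, e, v, i)
  "tadorfenmor" → prefix "tad" already present; 8 new (o, r, f, e, n, m, o, r)
  "torfenro" → prefix "t" already present; 7 new (o, r, f, e, n, r, o)
  "rode" → 4 new (r, o, d, e)
  "tamiso" → prefix "ta" already present; 4 new (m, i, s, o)
  "tapa" → prefix "ta" already present; 2 new (p, a)
  "talinpa" → prefix "tal" already present; 4 new (i, n, p, a)
  "tamorgal" → prefix "tam" already present; 5 new (o, r, g, a, l)
  "negal" → 5 new (n, e, g, a, l)
  "mi" → prefix "m" already present; 1 new (i)
Total nodes = 9 + 4 + 7 + 3 + 2 + 6 + 4 + 3 + 4 + 8 + 7 + 4 + 4 + 2 + 4 + 5 + 5 + 1 = 82

82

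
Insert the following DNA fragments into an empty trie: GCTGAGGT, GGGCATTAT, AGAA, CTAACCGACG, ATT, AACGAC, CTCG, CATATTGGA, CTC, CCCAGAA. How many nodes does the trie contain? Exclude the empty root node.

53

For each word, the new-node count is its length minus the longest prefix already in the trie:
  "GCTGAGGT" → 8 new (G, C, T, G, A, G, G, T)
  "GGGCATTAT" → prefix "G" already present; 8 new (G, G, C, A, T, T, A, T)
  "AGAA" → 4 new (A, G, A, A)
  "CTAACCGACG" → 10 new (C, T, A, A, C, C, G, A, C, G)
  "ATT" → prefix "A" already present; 2 new (T, T)
  "AACGAC" → prefix "A" already present; 5 new (A, C, G, A, C)
  "CTCG" → prefix "CT" already present; 2 new (C, G)
  "CATATTGGA" → prefix "C" already present; 8 new (A, T, A, T, T, G, G, A)
  "CTC" → prefix "CTC" already present; 0 new (none)
  "CCCAGAA" → prefix "C" already present; 6 new (C, C, A, G, A, A)
Total nodes = 8 + 8 + 4 + 10 + 2 + 5 + 2 + 8 + 0 + 6 = 53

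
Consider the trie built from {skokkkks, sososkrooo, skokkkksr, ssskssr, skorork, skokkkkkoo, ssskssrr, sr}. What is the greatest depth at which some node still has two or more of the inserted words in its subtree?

8

The deepest shared node is where two words last agree before diverging.
"skokkkks" and "skokkkksr" agree on "skokkkks" (8 characters) before diverging; nothing deeper is shared.
Longest shared-prefix length: 8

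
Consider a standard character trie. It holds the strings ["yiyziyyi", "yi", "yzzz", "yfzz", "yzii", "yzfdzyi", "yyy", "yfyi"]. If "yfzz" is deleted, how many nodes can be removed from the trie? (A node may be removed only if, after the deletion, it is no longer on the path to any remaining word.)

Walk "yfzz" from the leaf back toward the root, removing each node that no remaining word uses.
The suffix "zz" (2 nodes) is used only by "yfzz"; the node for "yf" still has the child "y", so pruning stops there.
Nodes removed: 2

2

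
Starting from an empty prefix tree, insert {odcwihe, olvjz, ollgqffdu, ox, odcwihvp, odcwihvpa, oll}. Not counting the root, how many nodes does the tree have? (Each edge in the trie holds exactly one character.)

For each word, the new-node count is its length minus the longest prefix already in the trie:
  "odcwihe" → 7 new (o, d, c, w, i, h, e)
  "olvjz" → prefix "o" already present; 4 new (l, v, j, z)
  "ollgqffdu" → prefix "ol" already present; 7 new (l, g, q, f, f, d, u)
  "ox" → prefix "o" already present; 1 new (x)
  "odcwihvp" → prefix "odcwih" already present; 2 new (v, p)
  "odcwihvpa" → prefix "odcwihvp" already present; 1 new (a)
  "oll" → prefix "oll" already present; 0 new (none)
Total nodes = 7 + 4 + 7 + 1 + 2 + 1 + 0 = 22

22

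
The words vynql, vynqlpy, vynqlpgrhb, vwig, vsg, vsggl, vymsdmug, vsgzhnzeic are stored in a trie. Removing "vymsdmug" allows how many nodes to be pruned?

6

After clearing the end-marker at "vymsdmug", prune upward until reaching a node still needed by another word.
The suffix "msdmug" (6 nodes) is used only by "vymsdmug"; the node for "vy" still has the child "n", so pruning stops there.
Nodes removed: 6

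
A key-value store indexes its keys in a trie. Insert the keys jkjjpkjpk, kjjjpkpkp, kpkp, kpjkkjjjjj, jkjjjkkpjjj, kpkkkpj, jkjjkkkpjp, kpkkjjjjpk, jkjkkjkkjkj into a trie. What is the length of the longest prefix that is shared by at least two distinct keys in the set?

4

Look for the deepest trie node that still has at least two words in its subtree.
"jkjjjkkpjjj" and "jkjjkkkpjp" agree on "jkjj" (4 characters) before diverging; nothing deeper is shared.
Longest shared-prefix length: 4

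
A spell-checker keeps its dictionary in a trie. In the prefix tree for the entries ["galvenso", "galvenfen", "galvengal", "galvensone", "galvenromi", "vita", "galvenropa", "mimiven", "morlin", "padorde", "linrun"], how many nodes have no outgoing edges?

A leaf is a node with no children — equivalently, the end of a word that is not a proper prefix of any other stored word.
Those words: "galvenfen", "galvengal", "galvenromi", "galvenropa", "galvensone", "linrun", "mimiven", "morlin", "padorde", "vita"
Leaf count: 10

10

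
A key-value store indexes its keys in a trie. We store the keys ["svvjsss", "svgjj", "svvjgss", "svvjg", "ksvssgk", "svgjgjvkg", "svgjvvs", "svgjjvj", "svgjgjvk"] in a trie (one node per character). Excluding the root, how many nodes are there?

30

Trace insertions, counting only characters that open a new branch:
  "svvjsss" → 7 new (s, v, v, j, s, s, s)
  "svgjj" → prefix "sv" already present; 3 new (g, j, j)
  "svvjgss" → prefix "svvj" already present; 3 new (g, s, s)
  "svvjg" → prefix "svvjg" already present; 0 new (none)
  "ksvssgk" → 7 new (k, s, v, s, s, g, k)
  "svgjgjvkg" → prefix "svgj" already present; 5 new (g, j, v, k, g)
  "svgjvvs" → prefix "svgj" already present; 3 new (v, v, s)
  "svgjjvj" → prefix "svgjj" already present; 2 new (v, j)
  "svgjgjvk" → prefix "svgjgjvk" already present; 0 new (none)
Total nodes = 7 + 3 + 3 + 0 + 7 + 5 + 3 + 2 + 0 = 30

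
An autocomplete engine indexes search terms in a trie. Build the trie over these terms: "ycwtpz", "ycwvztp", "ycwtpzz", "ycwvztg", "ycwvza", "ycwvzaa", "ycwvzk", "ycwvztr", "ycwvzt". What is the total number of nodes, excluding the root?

Count nodes per top-level branch (shared prefixes stored once):
  'y'-branch (ycwtpz, ycwtpzz, ycwvza, ycwvzaa, ycwvzk, ycwvzt, ycwvztg, ycwvztp, ycwvztr): 16 nodes
Sum: 16

16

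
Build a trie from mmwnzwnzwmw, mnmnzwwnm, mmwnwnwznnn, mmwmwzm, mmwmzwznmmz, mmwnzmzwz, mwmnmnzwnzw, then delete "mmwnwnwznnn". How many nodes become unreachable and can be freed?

Walk "mmwnwnwznnn" from the leaf back toward the root, removing each node that no remaining word uses.
The suffix "wnwznnn" (7 nodes) is used only by "mmwnwnwznnn"; the node for "mmwn" still has the child "z", so pruning stops there.
Nodes removed: 7

7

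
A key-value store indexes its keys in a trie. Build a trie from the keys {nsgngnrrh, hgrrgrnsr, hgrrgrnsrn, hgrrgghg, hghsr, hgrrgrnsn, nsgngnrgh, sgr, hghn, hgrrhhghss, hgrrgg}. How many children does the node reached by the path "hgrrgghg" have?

0

Walk "hgrrgghg" from the root, arriving at one node.
No stored string extends past "hgrrgghg".
That node has 0 child edges.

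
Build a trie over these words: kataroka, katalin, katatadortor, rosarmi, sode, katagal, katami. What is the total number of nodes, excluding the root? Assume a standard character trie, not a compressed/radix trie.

Insert word by word; a character creates a node only if that edge doesn't already exist:
  "kataroka" → 8 new (k, a, t, a, r, o, k, a)
  "katalin" → prefix "kata" already present; 3 new (l, i, n)
  "katatadortor" → prefix "kata" already present; 8 new (t, a, d, o, r, t, o, r)
  "rosarmi" → 7 new (r, o, s, a, r, m, i)
  "sode" → 4 new (s, o, d, e)
  "katagal" → prefix "kata" already present; 3 new (g, a, l)
  "katami" → prefix "kata" already present; 2 new (m, i)
Total nodes = 8 + 3 + 8 + 7 + 4 + 3 + 2 = 35

35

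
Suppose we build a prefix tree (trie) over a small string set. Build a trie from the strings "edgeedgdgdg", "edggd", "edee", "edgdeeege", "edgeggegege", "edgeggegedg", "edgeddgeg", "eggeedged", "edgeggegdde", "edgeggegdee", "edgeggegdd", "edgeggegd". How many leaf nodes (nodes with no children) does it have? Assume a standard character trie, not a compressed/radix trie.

10

A leaf is a node with no children — equivalently, the end of a word that is not a proper prefix of any other stored word.
Those words: "edee", "edgdeeege", "edgeddgeg", "edgeedgdgdg", "edgeggegdde", "edgeggegdee", "edgeggegedg", "edgeggegege", "edggd", "eggeedged"
Leaf count: 10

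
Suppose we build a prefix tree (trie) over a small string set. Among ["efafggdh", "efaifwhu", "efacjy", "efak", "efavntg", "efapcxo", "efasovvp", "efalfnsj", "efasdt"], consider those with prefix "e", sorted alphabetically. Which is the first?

efacjy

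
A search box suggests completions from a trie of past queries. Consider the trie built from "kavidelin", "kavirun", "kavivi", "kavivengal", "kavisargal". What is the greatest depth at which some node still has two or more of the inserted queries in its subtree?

5

The deepest shared node is where two words last agree before diverging.
e.g. "kavivengal" and "kavivi" share the prefix "kaviv" of length 5; no pair shares a longer one.
Longest shared-prefix length: 5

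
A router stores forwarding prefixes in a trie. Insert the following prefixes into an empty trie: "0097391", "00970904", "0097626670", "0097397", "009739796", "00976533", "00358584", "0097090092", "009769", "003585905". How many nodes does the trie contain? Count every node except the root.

Trie structure (* marks end of a word):
(root)
└─ 0
   └─ 0
      ├─ 3
      │  └─ 5
      │     └─ 8
      │        └─ 5
      │           ├─ 8
      │           │  └─ 4 *
      │           └─ 9
      │              └─ 0
      │                 └─ 5 *
      └─ 9
         └─ 7
            ├─ 0
            │  └─ 9
            │     └─ 0
            │        ├─ 0
            │        │  └─ 9
            │        │     └─ 2 *
            │        └─ 4 *
            ├─ 3
            │  └─ 9
            │     ├─ 1 *
            │     └─ 7 *
            │        └─ 9
            │           └─ 6 *
            └─ 6
               ├─ 2
               │  └─ 6
               │     └─ 6
               │        └─ 7
               │           └─ 0 *
               ├─ 5
               │  └─ 3
               │     └─ 3 *
               └─ 9 *
Counting every labelled node above: 36.

36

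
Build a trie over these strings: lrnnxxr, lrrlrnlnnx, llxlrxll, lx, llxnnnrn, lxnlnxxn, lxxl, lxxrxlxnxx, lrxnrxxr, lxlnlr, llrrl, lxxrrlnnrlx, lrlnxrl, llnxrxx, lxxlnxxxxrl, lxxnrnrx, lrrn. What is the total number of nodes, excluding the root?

86

For each word, the new-node count is its length minus the longest prefix already in the trie:
  "lrnnxxr" → 7 new (l, r, n, n, x, x, r)
  "lrrlrnlnnx" → prefix "lr" already present; 8 new (r, l, r, n, l, n, n, x)
  "llxlrxll" → prefix "l" already present; 7 new (l, x, l, r, x, l, l)
  "lx" → prefix "l" already present; 1 new (x)
  "llxnnnrn" → prefix "llx" already present; 5 new (n, n, n, r, n)
  "lxnlnxxn" → prefix "lx" already present; 6 new (n, l, n, x, x, n)
  "lxxl" → prefix "lx" already present; 2 new (x, l)
  "lxxrxlxnxx" → prefix "lxx" already present; 7 new (r, x, l, x, n, x, x)
  "lrxnrxxr" → prefix "lr" already present; 6 new (x, n, r, x, x, r)
  "lxlnlr" → prefix "lx" already present; 4 new (l, n, l, r)
  "llrrl" → prefix "ll" already present; 3 new (r, r, l)
  "lxxrrlnnrlx" → prefix "lxxr" already present; 7 new (r, l, n, n, r, l, x)
  "lrlnxrl" → prefix "lr" already present; 5 new (l, n, x, r, l)
  "llnxrxx" → prefix "ll" already present; 5 new (n, x, r, x, x)
  "lxxlnxxxxrl" → prefix "lxxl" already present; 7 new (n, x, x, x, x, r, l)
  "lxxnrnrx" → prefix "lxx" already present; 5 new (n, r, n, r, x)
  "lrrn" → prefix "lrr" already present; 1 new (n)
Total nodes = 7 + 8 + 7 + 1 + 5 + 6 + 2 + 7 + 6 + 4 + 3 + 7 + 5 + 5 + 7 + 5 + 1 = 86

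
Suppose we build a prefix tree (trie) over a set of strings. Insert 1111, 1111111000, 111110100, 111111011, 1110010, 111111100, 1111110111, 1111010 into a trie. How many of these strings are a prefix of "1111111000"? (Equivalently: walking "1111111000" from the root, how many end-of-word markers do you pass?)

3

Check each prefix of "1111111000" against the stored set — each match is an end-marker on the path.
Prefixes of the query that are stored words: "1111", "111111100", "1111111000"
Count: 3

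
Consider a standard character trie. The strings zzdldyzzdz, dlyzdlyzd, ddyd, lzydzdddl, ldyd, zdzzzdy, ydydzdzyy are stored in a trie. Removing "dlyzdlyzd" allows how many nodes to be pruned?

After clearing the end-marker at "dlyzdlyzd", prune upward until reaching a node still needed by another word.
The suffix "lyzdlyzd" (8 nodes) is used only by "dlyzdlyzd"; the node for "d" still has the child "d", so pruning stops there.
Nodes removed: 8

8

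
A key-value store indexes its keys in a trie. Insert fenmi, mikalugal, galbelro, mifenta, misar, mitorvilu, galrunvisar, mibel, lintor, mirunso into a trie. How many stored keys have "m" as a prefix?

Filter for entries beginning with "m":
Words under "m": mibel, mifenta, mikalugal, mirunso, misar, mitorvilu
Count: 6

6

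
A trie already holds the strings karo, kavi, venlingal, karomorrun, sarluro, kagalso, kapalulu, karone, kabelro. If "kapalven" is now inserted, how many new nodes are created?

3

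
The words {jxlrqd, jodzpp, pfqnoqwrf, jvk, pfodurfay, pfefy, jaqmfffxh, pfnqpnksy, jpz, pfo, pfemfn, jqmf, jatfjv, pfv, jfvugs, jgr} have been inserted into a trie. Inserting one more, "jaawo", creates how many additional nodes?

The longest prefix of "jaawo" already in the trie is "ja" (length 2).
So 5 − 2 = 3 new nodes.

3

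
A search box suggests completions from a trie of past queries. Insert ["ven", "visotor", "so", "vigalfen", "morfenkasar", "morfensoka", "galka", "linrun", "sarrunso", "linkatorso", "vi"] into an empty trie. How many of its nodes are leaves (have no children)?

10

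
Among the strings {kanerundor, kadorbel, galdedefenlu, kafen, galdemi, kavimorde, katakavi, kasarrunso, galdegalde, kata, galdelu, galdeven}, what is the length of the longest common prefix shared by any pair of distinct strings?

5

Equivalently: take the maximum, over all pairs, of their longest common prefix length.
"galdedefenlu" and "galdegalde" agree on "galde" (5 characters) before diverging; nothing deeper is shared.
Longest shared-prefix length: 5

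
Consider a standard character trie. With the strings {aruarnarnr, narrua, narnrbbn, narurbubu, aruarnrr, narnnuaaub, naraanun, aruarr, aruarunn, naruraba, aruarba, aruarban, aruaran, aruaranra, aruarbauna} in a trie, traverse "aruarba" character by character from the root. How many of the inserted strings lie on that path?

Walk "aruarba" from the root; an end-of-word marker is hit whenever a stored word is a prefix of "aruarba".
Prefixes of the query that are stored words: "aruarba"
Count: 1

1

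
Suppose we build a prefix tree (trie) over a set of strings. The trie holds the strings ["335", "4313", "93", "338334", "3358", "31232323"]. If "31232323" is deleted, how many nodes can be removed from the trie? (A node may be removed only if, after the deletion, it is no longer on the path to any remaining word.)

7

A node on "31232323"'s path can go only if nothing else ends at it or branches off below it.
The suffix "1232323" (7 nodes) is used only by "31232323"; the node for "3" still has the child "3", so pruning stops there.
Nodes removed: 7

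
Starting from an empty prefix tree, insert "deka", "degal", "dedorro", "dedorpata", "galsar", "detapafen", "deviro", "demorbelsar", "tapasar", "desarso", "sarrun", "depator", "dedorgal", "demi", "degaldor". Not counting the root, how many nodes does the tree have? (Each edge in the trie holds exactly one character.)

Trace insertions, counting only characters that open a new branch:
  "deka" → 4 new (d, e, k, a)
  "degal" → prefix "de" already present; 3 new (g, a, l)
  "dedorro" → prefix "de" already present; 5 new (d, o, r, r, o)
  "dedorpata" → prefix "dedor" already present; 4 new (p, a, t, a)
  "galsar" → 6 new (g, a, l, s, a, r)
  "detapafen" → prefix "de" already present; 7 new (t, a, p, a, f, e, n)
  "deviro" → prefix "de" already present; 4 new (v, i, r, o)
  "demorbelsar" → prefix "de" already present; 9 new (m, o, r, b, e, l, s, a, r)
  "tapasar" → 7 new (t, a, p, a, s, a, r)
  "desarso" → prefix "de" already present; 5 new (s, a, r, s, o)
  "sarrun" → 6 new (s, a, r, r, u, n)
  "depator" → prefix "de" already present; 5 new (p, a, t, o, r)
  "dedorgal" → prefix "dedor" already present; 3 new (g, a, l)
  "demi" → prefix "dem" already present; 1 new (i)
  "degaldor" → prefix "degal" already present; 3 new (d, o, r)
Total nodes = 4 + 3 + 5 + 4 + 6 + 7 + 4 + 9 + 7 + 5 + 6 + 5 + 3 + 1 + 3 = 72

72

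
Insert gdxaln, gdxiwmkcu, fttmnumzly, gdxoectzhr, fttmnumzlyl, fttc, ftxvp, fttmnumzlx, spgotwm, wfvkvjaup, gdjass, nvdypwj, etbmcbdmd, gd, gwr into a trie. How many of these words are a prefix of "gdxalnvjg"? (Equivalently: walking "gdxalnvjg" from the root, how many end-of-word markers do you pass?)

2

Walk "gdxalnvjg" from the root; an end-of-word marker is hit whenever a stored word is a prefix of "gdxalnvjg".
Prefixes of the query that are stored words: "gd", "gdxaln"
Count: 2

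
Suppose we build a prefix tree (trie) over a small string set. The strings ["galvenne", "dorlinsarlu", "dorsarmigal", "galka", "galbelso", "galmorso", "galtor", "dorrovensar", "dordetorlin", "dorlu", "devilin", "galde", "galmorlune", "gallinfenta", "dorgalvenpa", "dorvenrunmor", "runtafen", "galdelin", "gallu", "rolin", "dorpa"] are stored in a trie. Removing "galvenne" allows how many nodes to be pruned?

5

Walk "galvenne" from the leaf back toward the root, removing each node that no remaining word uses.
The suffix "venne" (5 nodes) is used only by "galvenne"; the node for "gal" still has the child "k", so pruning stops there.
Nodes removed: 5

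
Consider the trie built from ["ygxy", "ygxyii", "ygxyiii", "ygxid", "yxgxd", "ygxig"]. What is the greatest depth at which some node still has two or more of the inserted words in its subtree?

6

The deepest shared node is where two words last agree before diverging.
"ygxyii" and "ygxyiii" agree on "ygxyii" (6 characters) before diverging; nothing deeper is shared.
Longest shared-prefix length: 6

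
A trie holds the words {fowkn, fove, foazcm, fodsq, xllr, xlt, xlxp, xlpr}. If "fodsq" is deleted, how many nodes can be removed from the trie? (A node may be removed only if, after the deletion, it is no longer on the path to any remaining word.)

3

Walk "fodsq" from the leaf back toward the root, removing each node that no remaining word uses.
The suffix "dsq" (3 nodes) is used only by "fodsq"; the node for "fo" still has the child "w", so pruning stops there.
Nodes removed: 3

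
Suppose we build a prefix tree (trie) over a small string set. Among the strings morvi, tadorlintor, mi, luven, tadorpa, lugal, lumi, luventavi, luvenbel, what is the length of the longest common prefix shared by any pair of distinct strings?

5

Equivalently: take the maximum, over all pairs, of their longest common prefix length.
e.g. "luven" and "luvenbel" share the prefix "luven" of length 5; no pair shares a longer one.
Longest shared-prefix length: 5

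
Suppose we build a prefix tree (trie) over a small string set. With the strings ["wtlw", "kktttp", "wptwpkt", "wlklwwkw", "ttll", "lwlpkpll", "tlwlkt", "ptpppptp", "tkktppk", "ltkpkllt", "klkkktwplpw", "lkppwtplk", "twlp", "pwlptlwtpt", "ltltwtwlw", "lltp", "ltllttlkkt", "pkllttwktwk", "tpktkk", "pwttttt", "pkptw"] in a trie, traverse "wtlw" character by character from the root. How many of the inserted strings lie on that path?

1

Traverse "wtlw" character by character; count nodes along the way that are marked as word ends.
Prefixes of the query that are stored words: "wtlw"
Count: 1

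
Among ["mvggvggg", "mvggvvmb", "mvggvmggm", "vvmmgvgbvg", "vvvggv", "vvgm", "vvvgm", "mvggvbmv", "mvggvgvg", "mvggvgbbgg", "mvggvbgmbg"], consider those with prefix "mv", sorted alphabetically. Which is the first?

mvggvbgmbg

DFS of the "mv" subtree visits, in order: "mvggvbgmbg", "mvggvbmv", "mvggvgbbgg", "mvggvggg", "mvggvgvg", "mvggvmggm", "mvggvvmb"
Position 1: mvggvbgmbg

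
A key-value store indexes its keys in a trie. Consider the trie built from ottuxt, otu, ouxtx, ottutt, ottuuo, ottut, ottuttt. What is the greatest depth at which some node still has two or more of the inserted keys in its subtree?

6

Look for the deepest trie node that still has at least two words in its subtree.
"ottutt" and "ottuttt" agree on "ottutt" (6 characters) before diverging; nothing deeper is shared.
Longest shared-prefix length: 6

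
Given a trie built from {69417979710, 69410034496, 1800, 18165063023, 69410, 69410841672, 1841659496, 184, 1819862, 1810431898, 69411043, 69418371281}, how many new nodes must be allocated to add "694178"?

1

The longest prefix of "694178" already in the trie is "69417" (length 5).
New nodes needed: |"694178"| − 5 = 6 − 5 = 1.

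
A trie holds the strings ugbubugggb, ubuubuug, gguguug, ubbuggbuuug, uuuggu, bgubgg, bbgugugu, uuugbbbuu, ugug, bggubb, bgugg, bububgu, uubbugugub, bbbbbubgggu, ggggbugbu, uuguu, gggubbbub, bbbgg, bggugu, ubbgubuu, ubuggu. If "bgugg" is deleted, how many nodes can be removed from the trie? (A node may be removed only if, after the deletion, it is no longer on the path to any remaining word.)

2

A node on "bgugg"'s path can go only if nothing else ends at it or branches off below it.
The suffix "gg" (2 nodes) is used only by "bgugg"; the node for "bgu" still has the child "b", so pruning stops there.
Nodes removed: 2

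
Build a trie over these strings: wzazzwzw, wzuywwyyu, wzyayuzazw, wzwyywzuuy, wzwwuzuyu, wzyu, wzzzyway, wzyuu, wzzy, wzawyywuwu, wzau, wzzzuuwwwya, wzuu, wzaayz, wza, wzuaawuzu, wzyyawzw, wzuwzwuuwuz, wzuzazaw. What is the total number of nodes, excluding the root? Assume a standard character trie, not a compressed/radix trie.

89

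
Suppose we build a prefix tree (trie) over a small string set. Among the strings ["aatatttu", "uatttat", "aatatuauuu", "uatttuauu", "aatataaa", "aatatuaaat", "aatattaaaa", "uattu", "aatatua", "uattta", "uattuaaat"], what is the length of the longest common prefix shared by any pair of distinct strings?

Look for the deepest trie node that still has at least two words in its subtree.
e.g. "aatatua" and "aatatuaaat" share the prefix "aatatua" of length 7; no pair shares a longer one.
Longest shared-prefix length: 7

7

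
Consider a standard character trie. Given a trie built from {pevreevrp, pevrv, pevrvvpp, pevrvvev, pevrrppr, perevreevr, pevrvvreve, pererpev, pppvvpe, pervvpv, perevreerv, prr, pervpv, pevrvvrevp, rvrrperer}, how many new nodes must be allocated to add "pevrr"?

Every character of "pevrr" already lies on an existing path (it is a prefix of some stored word).
No new nodes are needed: 0.

0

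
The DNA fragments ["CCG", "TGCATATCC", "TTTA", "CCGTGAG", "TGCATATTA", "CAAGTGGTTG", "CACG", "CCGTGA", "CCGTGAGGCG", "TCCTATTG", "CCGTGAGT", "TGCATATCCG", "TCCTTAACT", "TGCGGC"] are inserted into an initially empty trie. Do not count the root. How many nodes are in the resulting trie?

52

Insert word by word; a character creates a node only if that edge doesn't already exist:
  "CCG" → 3 new (C, C, G)
  "TGCATATCC" → 9 new (T, G, C, A, T, A, T, C, C)
  "TTTA" → prefix "T" already present; 3 new (T, T, A)
  "CCGTGAG" → prefix "CCG" already present; 4 new (T, G, A, G)
  "TGCATATTA" → prefix "TGCATAT" already present; 2 new (T, A)
  "CAAGTGGTTG" → prefix "C" already present; 9 new (A, A, G, T, G, G, T, T, G)
  "CACG" → prefix "CA" already present; 2 new (C, G)
  "CCGTGA" → prefix "CCGTGA" already present; 0 new (none)
  "CCGTGAGGCG" → prefix "CCGTGAG" already present; 3 new (G, C, G)
  "TCCTATTG" → prefix "T" already present; 7 new (C, C, T, A, T, T, G)
  "CCGTGAGT" → prefix "CCGTGAG" already present; 1 new (T)
  "TGCATATCCG" → prefix "TGCATATCC" already present; 1 new (G)
  "TCCTTAACT" → prefix "TCCT" already present; 5 new (T, A, A, C, T)
  "TGCGGC" → prefix "TGC" already present; 3 new (G, G, C)
Total nodes = 3 + 9 + 3 + 4 + 2 + 9 + 2 + 0 + 3 + 7 + 1 + 1 + 5 + 3 = 52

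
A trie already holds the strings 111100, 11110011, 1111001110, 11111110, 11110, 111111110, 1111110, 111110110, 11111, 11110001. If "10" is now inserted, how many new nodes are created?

The longest prefix of "10" already in the trie is "1" (length 1).
New nodes needed: |"10"| − 1 = 2 − 1 = 1.

1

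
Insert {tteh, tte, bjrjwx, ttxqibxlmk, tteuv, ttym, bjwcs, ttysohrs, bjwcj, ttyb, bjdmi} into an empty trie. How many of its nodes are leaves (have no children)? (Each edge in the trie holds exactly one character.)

A leaf is a node with no children — equivalently, the end of a word that is not a proper prefix of any other stored word.
Those words: "bjdmi", "bjrjwx", "bjwcj", "bjwcs", "tteh", "tteuv", "ttxqibxlmk", "ttyb", "ttym", "ttysohrs"
Leaf count: 10

10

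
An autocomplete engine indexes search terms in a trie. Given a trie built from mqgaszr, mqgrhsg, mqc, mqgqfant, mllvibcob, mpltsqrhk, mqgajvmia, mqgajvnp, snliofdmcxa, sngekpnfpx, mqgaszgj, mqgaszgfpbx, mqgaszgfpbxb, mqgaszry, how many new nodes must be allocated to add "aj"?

No existing word starts with "a", so every character of "aj" needs a new node.
2 − 0 = 2 new nodes.

2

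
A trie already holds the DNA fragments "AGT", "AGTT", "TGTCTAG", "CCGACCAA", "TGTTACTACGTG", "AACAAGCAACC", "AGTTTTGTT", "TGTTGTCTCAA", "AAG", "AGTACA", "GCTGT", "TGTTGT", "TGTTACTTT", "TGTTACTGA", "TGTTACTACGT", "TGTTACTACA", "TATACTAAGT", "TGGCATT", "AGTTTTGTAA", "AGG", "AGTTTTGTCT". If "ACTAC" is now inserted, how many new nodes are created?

4

"A" is already a path in the trie; the remaining "CTAC" must be added.
New nodes needed: |"ACTAC"| − 1 = 5 − 1 = 4.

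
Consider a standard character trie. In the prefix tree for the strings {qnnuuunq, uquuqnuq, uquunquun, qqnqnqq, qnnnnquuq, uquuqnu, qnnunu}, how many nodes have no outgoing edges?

6

Leaves are exactly the stored words that no other stored word extends.
Those words: "qnnnnquuq", "qnnunu", "qnnuuunq", "qqnqnqq", "uquunquun", "uquuqnuq"
Leaf count: 6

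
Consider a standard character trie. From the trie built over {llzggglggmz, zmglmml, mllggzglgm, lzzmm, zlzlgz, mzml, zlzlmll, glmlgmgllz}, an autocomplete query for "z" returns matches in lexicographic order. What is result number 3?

zmglmml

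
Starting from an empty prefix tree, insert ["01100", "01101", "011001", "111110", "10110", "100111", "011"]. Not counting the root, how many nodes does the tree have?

Trie structure (* marks end of a word):
(root)
├─ 0
│  └─ 1
│     └─ 1 *
│        └─ 0
│           ├─ 0 *
│           │  └─ 1 *
│           └─ 1 *
└─ 1
   ├─ 0
   │  ├─ 0
   │  │  └─ 1
   │  │     └─ 1
   │  │        └─ 1 *
   │  └─ 1
   │     └─ 1
   │        └─ 0 *
   └─ 1
      └─ 1
         └─ 1
            └─ 1
               └─ 0 *
Counting every labelled node above: 21.

21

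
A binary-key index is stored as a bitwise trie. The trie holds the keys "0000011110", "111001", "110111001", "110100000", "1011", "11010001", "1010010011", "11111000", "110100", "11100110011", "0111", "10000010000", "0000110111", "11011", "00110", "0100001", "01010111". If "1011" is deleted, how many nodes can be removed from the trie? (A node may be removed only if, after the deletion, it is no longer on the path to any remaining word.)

1

Walk "1011" from the leaf back toward the root, removing each node that no remaining word uses.
The suffix "1" (1 node) is used only by "1011"; the node for "101" still has the child "0", so pruning stops there.
Nodes removed: 1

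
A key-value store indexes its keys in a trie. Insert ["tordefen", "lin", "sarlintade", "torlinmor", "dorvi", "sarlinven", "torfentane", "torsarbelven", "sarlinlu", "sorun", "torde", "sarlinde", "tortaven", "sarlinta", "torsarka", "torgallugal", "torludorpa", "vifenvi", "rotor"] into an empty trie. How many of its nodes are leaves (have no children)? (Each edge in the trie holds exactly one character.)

A leaf is a node with no children — equivalently, the end of a word that is not a proper prefix of any other stored word.
Those words: "dorvi", "lin", "rotor", "sarlinde", "sarlinlu", "sarlintade", "sarlinven", "sorun", "tordefen", "torfentane", "torgallugal", "torlinmor", "torludorpa", "torsarbelven", "torsarka", "tortaven", "vifenvi"
Leaf count: 17

17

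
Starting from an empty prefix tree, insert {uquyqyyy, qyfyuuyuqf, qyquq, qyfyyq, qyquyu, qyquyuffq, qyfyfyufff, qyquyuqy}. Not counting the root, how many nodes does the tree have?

36

Trie structure (* marks end of a word):
(root)
├─ q
│  └─ y
│     ├─ f
│     │  └─ y
│     │     ├─ f
│     │     │  └─ y
│     │     │     └─ u
│     │     │        └─ f
│     │     │           └─ f
│     │     │              └─ f *
│     │     ├─ u
│     │     │  └─ u
│     │     │     └─ y
│     │     │        └─ u
│     │     │           └─ q
│     │     │              └─ f *
│     │     └─ y
│     │        └─ q *
│     └─ q
│        └─ u
│           ├─ q *
│           └─ y
│              └─ u *
│                 ├─ f
│                 │  └─ f
│                 │     └─ q *
│                 └─ q
│                    └─ y *
└─ u
   └─ q
      └─ u
         └─ y
            └─ q
               └─ y
                  └─ y
                     └─ y *
Counting every labelled node above: 36.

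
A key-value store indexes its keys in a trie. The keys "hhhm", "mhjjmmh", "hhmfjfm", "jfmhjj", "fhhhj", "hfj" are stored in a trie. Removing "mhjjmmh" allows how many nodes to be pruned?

After clearing the end-marker at "mhjjmmh", prune upward until reaching a node still needed by another word.
No other word shares any prefix with "mhjjmmh", so all 7 of its nodes go.
Nodes removed: 7

7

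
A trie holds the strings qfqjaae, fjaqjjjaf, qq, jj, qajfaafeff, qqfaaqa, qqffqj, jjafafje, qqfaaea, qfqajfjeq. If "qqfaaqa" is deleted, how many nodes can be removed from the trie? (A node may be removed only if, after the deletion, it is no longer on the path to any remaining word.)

A node on "qqfaaqa"'s path can go only if nothing else ends at it or branches off below it.
The suffix "qa" (2 nodes) is used only by "qqfaaqa"; the node for "qqfaa" still has the child "e", so pruning stops there.
Nodes removed: 2

2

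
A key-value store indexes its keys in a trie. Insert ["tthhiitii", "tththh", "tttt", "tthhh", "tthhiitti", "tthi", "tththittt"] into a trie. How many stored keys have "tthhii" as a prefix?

2

Walk to "tthhii"; the words in its subtree are exactly those with that prefix.
Words under "tthhii": tthhiitii, tthhiitti
Count: 2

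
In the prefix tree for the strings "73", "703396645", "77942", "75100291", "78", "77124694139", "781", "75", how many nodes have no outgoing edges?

A leaf is a node with no children — equivalently, the end of a word that is not a proper prefix of any other stored word.
Those words: "703396645", "73", "75100291", "77124694139", "77942", "781"
Leaf count: 6

6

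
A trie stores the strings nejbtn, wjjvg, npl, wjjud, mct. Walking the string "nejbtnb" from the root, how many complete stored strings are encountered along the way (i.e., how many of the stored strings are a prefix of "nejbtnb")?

1

Walk "nejbtnb" from the root; an end-of-word marker is hit whenever a stored word is a prefix of "nejbtnb".
Prefixes of the query that are stored words: "nejbtn"
Count: 1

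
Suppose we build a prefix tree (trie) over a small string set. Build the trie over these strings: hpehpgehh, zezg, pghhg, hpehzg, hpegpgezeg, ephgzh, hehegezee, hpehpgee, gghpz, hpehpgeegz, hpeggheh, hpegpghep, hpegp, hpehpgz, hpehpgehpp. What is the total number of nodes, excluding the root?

59

Trace insertions, counting only characters that open a new branch:
  "hpehpgehh" → 9 new (h, p, e, h, p, g, e, h, h)
  "zezg" → 4 new (z, e, z, g)
  "pghhg" → 5 new (p, g, h, h, g)
  "hpehzg" → prefix "hpeh" already present; 2 new (z, g)
  "hpegpgezeg" → prefix "hpe" already present; 7 new (g, p, g, e, z, e, g)
  "ephgzh" → 6 new (e, p, h, g, z, h)
  "hehegezee" → prefix "h" already present; 8 new (e, h, e, g, e, z, e, e)
  "hpehpgee" → prefix "hpehpge" already present; 1 new (e)
  "gghpz" → 5 new (g, g, h, p, z)
  "hpehpgeegz" → prefix "hpehpgee" already present; 2 new (g, z)
  "hpeggheh" → prefix "hpeg" already present; 4 new (g, h, e, h)
  "hpegpghep" → prefix "hpegpg" already present; 3 new (h, e, p)
  "hpegp" → prefix "hpegp" already present; 0 new (none)
  "hpehpgz" → prefix "hpehpg" already present; 1 new (z)
  "hpehpgehpp" → prefix "hpehpgeh" already present; 2 new (p, p)
Total nodes = 9 + 4 + 5 + 2 + 7 + 6 + 8 + 1 + 5 + 2 + 4 + 3 + 0 + 1 + 2 = 59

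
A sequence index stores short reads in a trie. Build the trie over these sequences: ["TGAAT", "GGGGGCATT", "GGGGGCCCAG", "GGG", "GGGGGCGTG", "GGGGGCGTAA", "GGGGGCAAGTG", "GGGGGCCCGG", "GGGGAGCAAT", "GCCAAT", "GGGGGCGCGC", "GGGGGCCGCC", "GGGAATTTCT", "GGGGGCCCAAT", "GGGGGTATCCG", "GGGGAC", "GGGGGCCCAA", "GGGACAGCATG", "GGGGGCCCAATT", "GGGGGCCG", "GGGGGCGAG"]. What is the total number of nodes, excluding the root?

72

Insert word by word; a character creates a node only if that edge doesn't already exist:
  "TGAAT" → 5 new (T, G, A, A, T)
  "GGGGGCATT" → 9 new (G, G, G, G, G, C, A, T, T)
  "GGGGGCCCAG" → prefix "GGGGGC" already present; 4 new (C, C, A, G)
  "GGG" → prefix "GGG" already present; 0 new (none)
  "GGGGGCGTG" → prefix "GGGGGC" already present; 3 new (G, T, G)
  "GGGGGCGTAA" → prefix "GGGGGCGT" already present; 2 new (A, A)
  "GGGGGCAAGTG" → prefix "GGGGGCA" already present; 4 new (A, G, T, G)
  "GGGGGCCCGG" → prefix "GGGGGCCC" already present; 2 new (G, G)
  "GGGGAGCAAT" → prefix "GGGG" already present; 6 new (A, G, C, A, A, T)
  "GCCAAT" → prefix "G" already present; 5 new (C, C, A, A, T)
  "GGGGGCGCGC" → prefix "GGGGGCG" already present; 3 new (C, G, C)
  "GGGGGCCGCC" → prefix "GGGGGCC" already present; 3 new (G, C, C)
  "GGGAATTTCT" → prefix "GGG" already present; 7 new (A, A, T, T, T, C, T)
  "GGGGGCCCAAT" → prefix "GGGGGCCCA" already present; 2 new (A, T)
  "GGGGGTATCCG" → prefix "GGGGG" already present; 6 new (T, A, T, C, C, G)
  "GGGGAC" → prefix "GGGGA" already present; 1 new (C)
  "GGGGGCCCAA" → prefix "GGGGGCCCAA" already present; 0 new (none)
  "GGGACAGCATG" → prefix "GGGA" already present; 7 new (C, A, G, C, A, T, G)
  "GGGGGCCCAATT" → prefix "GGGGGCCCAAT" already present; 1 new (T)
  "GGGGGCCG" → prefix "GGGGGCCG" already present; 0 new (none)
  "GGGGGCGAG" → prefix "GGGGGCG" already present; 2 new (A, G)
Total nodes = 5 + 9 + 4 + 0 + 3 + 2 + 4 + 2 + 6 + 5 + 3 + 3 + 7 + 2 + 6 + 1 + 0 + 7 + 1 + 0 + 2 = 72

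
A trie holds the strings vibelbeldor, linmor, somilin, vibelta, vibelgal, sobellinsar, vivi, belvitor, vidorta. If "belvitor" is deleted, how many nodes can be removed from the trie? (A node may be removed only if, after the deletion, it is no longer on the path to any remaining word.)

8

Walk "belvitor" from the leaf back toward the root, removing each node that no remaining word uses.
No other word shares any prefix with "belvitor", so all 8 of its nodes go.
Nodes removed: 8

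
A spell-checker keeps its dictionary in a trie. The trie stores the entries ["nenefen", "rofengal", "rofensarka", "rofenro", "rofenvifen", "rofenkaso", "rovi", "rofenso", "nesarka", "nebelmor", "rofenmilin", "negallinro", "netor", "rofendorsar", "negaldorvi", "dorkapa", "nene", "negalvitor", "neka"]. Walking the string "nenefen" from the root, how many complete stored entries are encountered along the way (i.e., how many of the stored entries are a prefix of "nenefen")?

Traverse "nenefen" character by character; count nodes along the way that are marked as word ends.
Prefixes of the query that are stored words: "nene", "nenefen"
Count: 2

2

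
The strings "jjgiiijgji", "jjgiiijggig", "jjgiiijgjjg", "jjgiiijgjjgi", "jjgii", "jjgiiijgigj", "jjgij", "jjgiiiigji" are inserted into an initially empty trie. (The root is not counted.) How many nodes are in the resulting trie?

Insert word by word; a character creates a node only if that edge doesn't already exist:
  "jjgiiijgji" → 10 new (j, j, g, i, i, i, j, g, j, i)
  "jjgiiijggig" → prefix "jjgiiijg" already present; 3 new (g, i, g)
  "jjgiiijgjjg" → prefix "jjgiiijgj" already present; 2 new (j, g)
  "jjgiiijgjjgi" → prefix "jjgiiijgjjg" already present; 1 new (i)
  "jjgii" → prefix "jjgii" already present; 0 new (none)
  "jjgiiijgigj" → prefix "jjgiiijg" already present; 3 new (i, g, j)
  "jjgij" → prefix "jjgi" already present; 1 new (j)
  "jjgiiiigji" → prefix "jjgiii" already present; 4 new (i, g, j, i)
Total nodes = 10 + 3 + 2 + 1 + 0 + 3 + 1 + 4 = 24

24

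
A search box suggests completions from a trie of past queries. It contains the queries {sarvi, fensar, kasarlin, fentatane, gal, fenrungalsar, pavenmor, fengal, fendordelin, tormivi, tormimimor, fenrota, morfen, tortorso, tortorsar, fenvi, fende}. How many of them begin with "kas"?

1

Traverse to the node for "kas", then collect every word in that subtree.
Matches: "kasarlin"
Count: 1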